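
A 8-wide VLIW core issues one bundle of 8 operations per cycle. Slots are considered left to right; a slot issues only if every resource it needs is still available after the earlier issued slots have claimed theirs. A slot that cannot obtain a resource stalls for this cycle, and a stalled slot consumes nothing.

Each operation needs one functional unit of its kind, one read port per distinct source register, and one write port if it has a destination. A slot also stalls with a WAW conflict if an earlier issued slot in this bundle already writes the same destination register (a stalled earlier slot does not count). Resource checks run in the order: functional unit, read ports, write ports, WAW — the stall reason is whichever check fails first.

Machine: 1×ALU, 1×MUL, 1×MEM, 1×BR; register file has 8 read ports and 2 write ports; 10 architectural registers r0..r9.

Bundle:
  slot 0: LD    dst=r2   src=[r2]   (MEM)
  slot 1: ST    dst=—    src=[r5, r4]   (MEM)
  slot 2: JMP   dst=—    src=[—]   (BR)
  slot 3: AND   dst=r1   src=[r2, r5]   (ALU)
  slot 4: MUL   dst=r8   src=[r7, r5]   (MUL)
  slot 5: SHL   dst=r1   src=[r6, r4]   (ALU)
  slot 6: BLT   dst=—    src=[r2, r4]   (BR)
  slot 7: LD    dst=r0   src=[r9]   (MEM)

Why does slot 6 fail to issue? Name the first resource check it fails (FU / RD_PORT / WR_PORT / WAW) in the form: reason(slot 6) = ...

#0 MEM src=r2 dispatched  <A:1 Mu:1 Ld:0 B:1 rd:7 wr:1>
#1 MEM src=r5,r4 held:FU  <A:1 Mu:1 Ld:0 B:1 rd:7 wr:1>
#2 BR src=- dispatched  <A:1 Mu:1 Ld:0 B:0 rd:7 wr:1>
#3 ALU src=r2,r5 dispatched  <A:0 Mu:1 Ld:0 B:0 rd:5 wr:0>
#4 MUL src=r7,r5 held:WR_PORT  <A:0 Mu:1 Ld:0 B:0 rd:5 wr:0>
#5 ALU src=r6,r4 held:FU  <A:0 Mu:1 Ld:0 B:0 rd:5 wr:0>
#6 BR src=r2,r4 held:FU  <A:0 Mu:1 Ld:0 B:0 rd:5 wr:0>
#7 MEM src=r9 held:FU  <A:0 Mu:1 Ld:0 B:0 rd:5 wr:0>

reason(slot 6) = FU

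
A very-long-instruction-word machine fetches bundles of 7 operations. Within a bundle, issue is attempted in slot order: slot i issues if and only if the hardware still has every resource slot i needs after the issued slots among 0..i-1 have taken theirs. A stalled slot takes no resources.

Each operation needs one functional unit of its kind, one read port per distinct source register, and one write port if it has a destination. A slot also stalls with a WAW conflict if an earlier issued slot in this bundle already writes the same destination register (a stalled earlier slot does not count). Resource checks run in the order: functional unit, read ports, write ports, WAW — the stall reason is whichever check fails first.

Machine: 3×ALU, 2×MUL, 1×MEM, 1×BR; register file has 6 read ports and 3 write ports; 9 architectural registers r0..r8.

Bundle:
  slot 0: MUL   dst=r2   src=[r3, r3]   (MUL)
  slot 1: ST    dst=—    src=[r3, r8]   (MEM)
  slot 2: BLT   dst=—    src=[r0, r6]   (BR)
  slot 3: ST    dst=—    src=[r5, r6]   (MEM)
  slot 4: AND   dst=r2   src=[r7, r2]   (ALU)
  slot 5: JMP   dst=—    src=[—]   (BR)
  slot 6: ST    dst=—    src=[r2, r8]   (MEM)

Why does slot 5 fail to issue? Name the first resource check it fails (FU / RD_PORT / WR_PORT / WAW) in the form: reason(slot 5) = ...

reason(slot 5) = FU

slot 0 (MUL): ISSUE — free A3,Mu1,Ld1,B1 rp5 wp2
slot 1 (MEM): ISSUE — free A3,Mu1,Ld0,B1 rp3 wp2
slot 2 (BR): ISSUE — free A3,Mu1,Ld0,B0 rp1 wp2
slot 3 (MEM): stall FU — free A3,Mu1,Ld0,B0 rp1 wp2
slot 4 (ALU): stall RD_PORT — free A3,Mu1,Ld0,B0 rp1 wp2
slot 5 (BR): stall FU — free A3,Mu1,Ld0,B0 rp1 wp2
slot 6 (MEM): stall FU — free A3,Mu1,Ld0,B0 rp1 wp2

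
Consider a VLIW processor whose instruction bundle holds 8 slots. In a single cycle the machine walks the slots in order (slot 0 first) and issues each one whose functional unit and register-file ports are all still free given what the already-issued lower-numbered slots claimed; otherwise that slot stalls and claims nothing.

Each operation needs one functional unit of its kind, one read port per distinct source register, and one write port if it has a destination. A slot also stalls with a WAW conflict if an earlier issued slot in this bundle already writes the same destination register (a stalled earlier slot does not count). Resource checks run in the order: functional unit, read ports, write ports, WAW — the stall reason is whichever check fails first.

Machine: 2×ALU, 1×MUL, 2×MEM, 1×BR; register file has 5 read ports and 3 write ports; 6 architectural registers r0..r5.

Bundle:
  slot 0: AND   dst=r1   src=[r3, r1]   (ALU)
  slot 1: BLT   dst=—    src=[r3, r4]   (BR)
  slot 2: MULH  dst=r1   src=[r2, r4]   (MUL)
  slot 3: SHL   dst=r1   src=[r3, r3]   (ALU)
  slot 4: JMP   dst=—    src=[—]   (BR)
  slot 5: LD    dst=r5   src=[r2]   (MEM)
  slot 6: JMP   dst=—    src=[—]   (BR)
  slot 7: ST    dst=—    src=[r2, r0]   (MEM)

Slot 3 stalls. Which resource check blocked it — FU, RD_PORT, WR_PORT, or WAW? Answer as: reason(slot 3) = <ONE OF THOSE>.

  0. ALU→r1 ⇒ go  {1A/1Mu/2Ld/1B | 3r 2w}
  1. BR ⇒ go  {1A/1Mu/2Ld/0B | 1r 2w}
  2. MUL→r1 ⇒ no(RD_PORT)  {1A/1Mu/2Ld/0B | 1r 2w}
  3. ALU→r1 ⇒ no(WAW)  {1A/1Mu/2Ld/0B | 1r 2w}
  4. BR ⇒ no(FU)  {1A/1Mu/2Ld/0B | 1r 2w}
  5. MEM→r5 ⇒ go  {1A/1Mu/1Ld/0B | 0r 1w}
  6. BR ⇒ no(FU)  {1A/1Mu/1Ld/0B | 0r 1w}
  7. MEM ⇒ no(RD_PORT)  {1A/1Mu/1Ld/0B | 0r 1w}

reason(slot 3) = WAW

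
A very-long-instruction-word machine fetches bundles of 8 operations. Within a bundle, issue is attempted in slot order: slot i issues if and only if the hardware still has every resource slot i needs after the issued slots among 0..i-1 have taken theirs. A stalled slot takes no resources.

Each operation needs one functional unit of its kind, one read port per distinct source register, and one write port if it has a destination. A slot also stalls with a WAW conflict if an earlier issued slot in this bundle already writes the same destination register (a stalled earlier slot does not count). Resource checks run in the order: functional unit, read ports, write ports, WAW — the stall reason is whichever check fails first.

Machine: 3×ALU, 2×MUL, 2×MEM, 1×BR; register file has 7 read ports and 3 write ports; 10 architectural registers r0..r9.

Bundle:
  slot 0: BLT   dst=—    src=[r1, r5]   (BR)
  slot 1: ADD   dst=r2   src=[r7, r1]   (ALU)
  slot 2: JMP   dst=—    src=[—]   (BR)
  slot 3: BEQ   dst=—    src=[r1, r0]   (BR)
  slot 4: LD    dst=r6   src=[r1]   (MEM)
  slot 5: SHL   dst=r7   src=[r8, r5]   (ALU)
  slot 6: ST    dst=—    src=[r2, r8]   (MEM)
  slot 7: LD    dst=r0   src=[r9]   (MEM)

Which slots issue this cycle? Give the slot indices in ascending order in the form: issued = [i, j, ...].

  0. BR ⇒ go  {3A/2Mu/2Ld/0B | 5r 3w}
  1. ALU→r2 ⇒ go  {2A/2Mu/2Ld/0B | 3r 2w}
  2. BR ⇒ no(FU)  {2A/2Mu/2Ld/0B | 3r 2w}
  3. BR ⇒ no(FU)  {2A/2Mu/2Ld/0B | 3r 2w}
  4. MEM→r6 ⇒ go  {2A/2Mu/1Ld/0B | 2r 1w}
  5. ALU→r7 ⇒ go  {1A/2Mu/1Ld/0B | 0r 0w}
  6. MEM ⇒ no(RD_PORT)  {1A/2Mu/1Ld/0B | 0r 0w}
  7. MEM→r0 ⇒ no(RD_PORT)  {1A/2Mu/1Ld/0B | 0r 0w}

issued = [0, 1, 4, 5]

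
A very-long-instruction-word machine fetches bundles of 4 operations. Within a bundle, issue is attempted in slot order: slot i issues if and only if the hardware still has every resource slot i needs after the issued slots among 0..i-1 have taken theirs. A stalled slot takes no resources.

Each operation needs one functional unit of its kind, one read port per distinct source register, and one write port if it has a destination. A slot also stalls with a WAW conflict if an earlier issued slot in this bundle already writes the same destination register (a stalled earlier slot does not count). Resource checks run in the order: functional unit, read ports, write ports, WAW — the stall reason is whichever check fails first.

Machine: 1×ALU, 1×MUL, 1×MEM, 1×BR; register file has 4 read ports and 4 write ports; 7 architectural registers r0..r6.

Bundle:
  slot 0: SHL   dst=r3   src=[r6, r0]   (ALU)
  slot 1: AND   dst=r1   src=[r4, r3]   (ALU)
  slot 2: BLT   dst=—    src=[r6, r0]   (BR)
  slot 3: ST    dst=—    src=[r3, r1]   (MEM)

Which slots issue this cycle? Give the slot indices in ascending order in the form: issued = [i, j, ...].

issued = [0, 2]

slot 0 (ALU): ISSUE — free A0,Mu1,Ld1,B1 rp2 wp3
slot 1 (ALU): stall FU — free A0,Mu1,Ld1,B1 rp2 wp3
slot 2 (BR): ISSUE — free A0,Mu1,Ld1,B0 rp0 wp3
slot 3 (MEM): stall RD_PORT — free A0,Mu1,Ld1,B0 rp0 wp3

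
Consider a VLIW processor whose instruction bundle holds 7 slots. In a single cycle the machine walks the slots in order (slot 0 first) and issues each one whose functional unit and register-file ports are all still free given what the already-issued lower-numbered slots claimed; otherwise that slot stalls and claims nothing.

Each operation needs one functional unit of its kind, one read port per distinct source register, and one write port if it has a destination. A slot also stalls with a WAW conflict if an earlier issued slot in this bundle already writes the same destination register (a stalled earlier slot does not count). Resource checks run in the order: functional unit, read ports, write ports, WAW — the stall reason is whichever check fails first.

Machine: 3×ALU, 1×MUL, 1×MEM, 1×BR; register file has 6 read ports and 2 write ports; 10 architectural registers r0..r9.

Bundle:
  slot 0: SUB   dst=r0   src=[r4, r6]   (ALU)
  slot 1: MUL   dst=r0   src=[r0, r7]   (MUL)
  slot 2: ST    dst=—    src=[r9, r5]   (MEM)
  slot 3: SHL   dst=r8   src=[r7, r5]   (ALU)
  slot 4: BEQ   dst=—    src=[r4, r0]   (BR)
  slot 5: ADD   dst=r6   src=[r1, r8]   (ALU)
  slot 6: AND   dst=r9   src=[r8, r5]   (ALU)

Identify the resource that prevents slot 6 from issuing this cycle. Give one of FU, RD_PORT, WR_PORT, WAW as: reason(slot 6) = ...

#0 ALU src=r4,r6 dispatched  <A:2 Mu:1 Ld:1 B:1 rd:4 wr:1>
#1 MUL src=r0,r7 held:WAW  <A:2 Mu:1 Ld:1 B:1 rd:4 wr:1>
#2 MEM src=r9,r5 dispatched  <A:2 Mu:1 Ld:0 B:1 rd:2 wr:1>
#3 ALU src=r7,r5 dispatched  <A:1 Mu:1 Ld:0 B:1 rd:0 wr:0>
#4 BR src=r4,r0 held:RD_PORT  <A:1 Mu:1 Ld:0 B:1 rd:0 wr:0>
#5 ALU src=r1,r8 held:RD_PORT  <A:1 Mu:1 Ld:0 B:1 rd:0 wr:0>
#6 ALU src=r8,r5 held:RD_PORT  <A:1 Mu:1 Ld:0 B:1 rd:0 wr:0>

reason(slot 6) = RD_PORT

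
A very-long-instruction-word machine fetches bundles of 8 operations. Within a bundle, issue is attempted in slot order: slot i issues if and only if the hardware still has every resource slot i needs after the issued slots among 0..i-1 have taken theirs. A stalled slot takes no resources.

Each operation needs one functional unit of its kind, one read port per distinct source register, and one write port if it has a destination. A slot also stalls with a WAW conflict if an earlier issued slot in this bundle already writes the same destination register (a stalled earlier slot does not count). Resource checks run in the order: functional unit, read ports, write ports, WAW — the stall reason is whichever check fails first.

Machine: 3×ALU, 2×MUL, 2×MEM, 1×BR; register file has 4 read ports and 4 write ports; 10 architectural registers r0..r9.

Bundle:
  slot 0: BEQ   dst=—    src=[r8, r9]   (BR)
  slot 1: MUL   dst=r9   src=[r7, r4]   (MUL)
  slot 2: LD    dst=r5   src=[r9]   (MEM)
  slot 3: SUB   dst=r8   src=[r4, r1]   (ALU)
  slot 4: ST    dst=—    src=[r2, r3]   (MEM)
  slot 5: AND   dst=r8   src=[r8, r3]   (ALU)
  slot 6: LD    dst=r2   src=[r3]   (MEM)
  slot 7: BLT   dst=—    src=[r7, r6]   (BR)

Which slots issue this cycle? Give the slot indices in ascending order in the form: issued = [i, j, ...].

  0. BR ⇒ go  {3A/2Mu/2Ld/0B | 2r 4w}
  1. MUL→r9 ⇒ go  {3A/1Mu/2Ld/0B | 0r 3w}
  2. MEM→r5 ⇒ no(RD_PORT)  {3A/1Mu/2Ld/0B | 0r 3w}
  3. ALU→r8 ⇒ no(RD_PORT)  {3A/1Mu/2Ld/0B | 0r 3w}
  4. MEM ⇒ no(RD_PORT)  {3A/1Mu/2Ld/0B | 0r 3w}
  5. ALU→r8 ⇒ no(RD_PORT)  {3A/1Mu/2Ld/0B | 0r 3w}
  6. MEM→r2 ⇒ no(RD_PORT)  {3A/1Mu/2Ld/0B | 0r 3w}
  7. BR ⇒ no(FU)  {3A/1Mu/2Ld/0B | 0r 3w}

issued = [0, 1]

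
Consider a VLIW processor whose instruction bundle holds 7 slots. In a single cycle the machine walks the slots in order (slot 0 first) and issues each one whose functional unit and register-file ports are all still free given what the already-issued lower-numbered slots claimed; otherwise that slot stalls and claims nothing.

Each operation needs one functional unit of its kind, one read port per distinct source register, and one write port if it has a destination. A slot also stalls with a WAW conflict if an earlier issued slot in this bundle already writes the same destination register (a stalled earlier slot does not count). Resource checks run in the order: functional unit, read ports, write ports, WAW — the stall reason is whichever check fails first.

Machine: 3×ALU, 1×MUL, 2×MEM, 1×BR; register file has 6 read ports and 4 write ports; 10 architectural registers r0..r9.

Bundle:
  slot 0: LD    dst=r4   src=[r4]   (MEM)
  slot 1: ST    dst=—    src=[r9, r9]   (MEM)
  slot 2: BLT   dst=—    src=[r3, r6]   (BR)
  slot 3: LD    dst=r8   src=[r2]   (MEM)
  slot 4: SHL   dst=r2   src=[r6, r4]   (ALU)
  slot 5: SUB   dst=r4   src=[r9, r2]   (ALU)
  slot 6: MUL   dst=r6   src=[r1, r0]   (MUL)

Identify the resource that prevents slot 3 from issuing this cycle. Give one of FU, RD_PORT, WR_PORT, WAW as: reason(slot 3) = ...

  0. MEM→r4 ⇒ go  {3A/1Mu/1Ld/1B | 5r 3w}
  1. MEM ⇒ go  {3A/1Mu/0Ld/1B | 4r 3w}
  2. BR ⇒ go  {3A/1Mu/0Ld/0B | 2r 3w}
  3. MEM→r8 ⇒ no(FU)  {3A/1Mu/0Ld/0B | 2r 3w}
  4. ALU→r2 ⇒ go  {2A/1Mu/0Ld/0B | 0r 2w}
  5. ALU→r4 ⇒ no(RD_PORT)  {2A/1Mu/0Ld/0B | 0r 2w}
  6. MUL→r6 ⇒ no(RD_PORT)  {2A/1Mu/0Ld/0B | 0r 2w}

reason(slot 3) = FU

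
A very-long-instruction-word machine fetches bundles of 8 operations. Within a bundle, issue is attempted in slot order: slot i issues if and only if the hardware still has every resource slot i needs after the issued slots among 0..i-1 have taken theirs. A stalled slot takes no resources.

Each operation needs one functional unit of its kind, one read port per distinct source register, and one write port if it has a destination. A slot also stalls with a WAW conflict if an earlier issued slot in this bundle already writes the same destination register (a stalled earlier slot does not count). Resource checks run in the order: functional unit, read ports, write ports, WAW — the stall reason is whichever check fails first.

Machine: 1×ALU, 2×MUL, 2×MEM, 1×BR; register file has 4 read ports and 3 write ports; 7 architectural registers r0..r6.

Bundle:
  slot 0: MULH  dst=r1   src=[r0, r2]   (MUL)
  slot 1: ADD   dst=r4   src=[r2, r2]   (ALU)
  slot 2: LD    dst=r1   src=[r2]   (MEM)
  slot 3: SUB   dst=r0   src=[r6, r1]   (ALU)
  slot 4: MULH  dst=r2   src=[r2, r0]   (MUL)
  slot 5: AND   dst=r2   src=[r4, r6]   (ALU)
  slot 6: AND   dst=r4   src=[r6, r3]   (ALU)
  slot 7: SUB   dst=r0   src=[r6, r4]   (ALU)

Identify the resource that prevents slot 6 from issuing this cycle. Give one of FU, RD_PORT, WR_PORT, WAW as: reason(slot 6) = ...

#0 MUL src=r0,r2 dispatched  <A:1 Mu:1 Ld:2 B:1 rd:2 wr:2>
#1 ALU src=r2,r2 dispatched  <A:0 Mu:1 Ld:2 B:1 rd:1 wr:1>
#2 MEM src=r2 held:WAW  <A:0 Mu:1 Ld:2 B:1 rd:1 wr:1>
#3 ALU src=r6,r1 held:FU  <A:0 Mu:1 Ld:2 B:1 rd:1 wr:1>
#4 MUL src=r2,r0 held:RD_PORT  <A:0 Mu:1 Ld:2 B:1 rd:1 wr:1>
#5 ALU src=r4,r6 held:FU  <A:0 Mu:1 Ld:2 B:1 rd:1 wr:1>
#6 ALU src=r6,r3 held:FU  <A:0 Mu:1 Ld:2 B:1 rd:1 wr:1>
#7 ALU src=r6,r4 held:FU  <A:0 Mu:1 Ld:2 B:1 rd:1 wr:1>

reason(slot 6) = FU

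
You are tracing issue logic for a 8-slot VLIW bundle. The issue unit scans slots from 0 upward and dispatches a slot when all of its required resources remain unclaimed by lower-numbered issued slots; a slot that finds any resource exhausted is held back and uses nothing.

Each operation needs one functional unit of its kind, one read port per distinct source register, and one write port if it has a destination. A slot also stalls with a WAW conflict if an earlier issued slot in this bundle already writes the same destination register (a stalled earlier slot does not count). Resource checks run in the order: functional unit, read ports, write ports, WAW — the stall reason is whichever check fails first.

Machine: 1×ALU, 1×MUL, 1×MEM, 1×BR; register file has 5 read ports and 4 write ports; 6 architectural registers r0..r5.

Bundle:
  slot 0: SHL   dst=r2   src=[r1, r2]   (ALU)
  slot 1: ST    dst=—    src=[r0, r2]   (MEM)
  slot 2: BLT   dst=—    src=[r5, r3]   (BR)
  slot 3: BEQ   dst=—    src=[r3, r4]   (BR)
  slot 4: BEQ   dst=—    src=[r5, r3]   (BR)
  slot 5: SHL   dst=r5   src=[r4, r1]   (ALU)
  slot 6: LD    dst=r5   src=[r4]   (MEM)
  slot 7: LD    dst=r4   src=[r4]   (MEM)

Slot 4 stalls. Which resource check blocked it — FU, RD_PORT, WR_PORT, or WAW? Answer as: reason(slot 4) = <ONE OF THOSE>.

[0] ALU needs rd=2 wr=1: ok; after: ALU=0 MUL=1 MEM=1 BR=1, R=3, W=3
[1] MEM needs rd=2 wr=0: ok; after: ALU=0 MUL=1 MEM=0 BR=1, R=1, W=3
[2] BR needs rd=2 wr=0: RD_PORT; after: ALU=0 MUL=1 MEM=0 BR=1, R=1, W=3
[3] BR needs rd=2 wr=0: RD_PORT; after: ALU=0 MUL=1 MEM=0 BR=1, R=1, W=3
[4] BR needs rd=2 wr=0: RD_PORT; after: ALU=0 MUL=1 MEM=0 BR=1, R=1, W=3
[5] ALU needs rd=2 wr=1: FU; after: ALU=0 MUL=1 MEM=0 BR=1, R=1, W=3
[6] MEM needs rd=1 wr=1: FU; after: ALU=0 MUL=1 MEM=0 BR=1, R=1, W=3
[7] MEM needs rd=1 wr=1: FU; after: ALU=0 MUL=1 MEM=0 BR=1, R=1, W=3

reason(slot 4) = RD_PORT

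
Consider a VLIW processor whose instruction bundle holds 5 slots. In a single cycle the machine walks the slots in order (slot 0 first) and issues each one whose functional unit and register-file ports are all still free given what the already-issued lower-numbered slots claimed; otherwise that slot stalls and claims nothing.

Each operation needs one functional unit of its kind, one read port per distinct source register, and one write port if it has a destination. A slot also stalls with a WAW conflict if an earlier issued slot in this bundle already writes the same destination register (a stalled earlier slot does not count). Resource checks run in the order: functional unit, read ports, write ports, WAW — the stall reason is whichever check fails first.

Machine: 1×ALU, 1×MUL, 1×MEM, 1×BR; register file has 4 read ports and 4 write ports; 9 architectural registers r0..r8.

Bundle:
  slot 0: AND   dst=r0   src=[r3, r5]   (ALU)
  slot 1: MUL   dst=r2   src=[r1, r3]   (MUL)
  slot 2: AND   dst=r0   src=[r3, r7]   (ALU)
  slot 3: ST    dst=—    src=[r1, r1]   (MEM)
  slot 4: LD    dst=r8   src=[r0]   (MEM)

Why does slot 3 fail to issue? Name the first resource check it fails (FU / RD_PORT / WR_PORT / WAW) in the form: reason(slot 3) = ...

reason(slot 3) = RD_PORT

slot 0 (ALU): ISSUE — free A0,Mu1,Ld1,B1 rp2 wp3
slot 1 (MUL): ISSUE — free A0,Mu0,Ld1,B1 rp0 wp2
slot 2 (ALU): stall FU — free A0,Mu0,Ld1,B1 rp0 wp2
slot 3 (MEM): stall RD_PORT — free A0,Mu0,Ld1,B1 rp0 wp2
slot 4 (MEM): stall RD_PORT — free A0,Mu0,Ld1,B1 rp0 wp2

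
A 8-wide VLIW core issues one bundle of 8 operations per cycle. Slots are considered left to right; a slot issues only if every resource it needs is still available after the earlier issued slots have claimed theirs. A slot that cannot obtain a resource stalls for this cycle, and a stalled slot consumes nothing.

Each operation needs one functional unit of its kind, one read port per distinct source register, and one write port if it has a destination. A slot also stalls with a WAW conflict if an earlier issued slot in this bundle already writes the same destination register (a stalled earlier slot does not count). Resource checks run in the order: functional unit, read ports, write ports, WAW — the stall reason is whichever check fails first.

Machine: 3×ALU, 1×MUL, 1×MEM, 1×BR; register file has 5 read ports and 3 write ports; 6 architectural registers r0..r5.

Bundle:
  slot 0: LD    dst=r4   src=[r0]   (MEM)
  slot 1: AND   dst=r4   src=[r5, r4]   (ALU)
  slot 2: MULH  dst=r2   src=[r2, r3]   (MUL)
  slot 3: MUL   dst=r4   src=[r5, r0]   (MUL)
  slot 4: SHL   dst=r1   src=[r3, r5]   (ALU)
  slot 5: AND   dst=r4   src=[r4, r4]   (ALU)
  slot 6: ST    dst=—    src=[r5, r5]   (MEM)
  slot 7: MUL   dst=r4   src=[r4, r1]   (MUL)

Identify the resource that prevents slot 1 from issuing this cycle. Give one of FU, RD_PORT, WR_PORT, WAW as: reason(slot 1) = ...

(0) want 1×MEM +1rd +1wr — yes → AL3|MU1|ME0|BR1|rd4|wr2
(1) want 1×ALU +2rd +1wr — WAW → AL3|MU1|ME0|BR1|rd4|wr2
(2) want 1×MUL +2rd +1wr — yes → AL3|MU0|ME0|BR1|rd2|wr1
(3) want 1×MUL +2rd +1wr — FU → AL3|MU0|ME0|BR1|rd2|wr1
(4) want 1×ALU +2rd +1wr — yes → AL2|MU0|ME0|BR1|rd0|wr0
(5) want 1×ALU +1rd +1wr — RD_PORT → AL2|MU0|ME0|BR1|rd0|wr0
(6) want 1×MEM +1rd +0wr — FU → AL2|MU0|ME0|BR1|rd0|wr0
(7) want 1×MUL +2rd +1wr — FU → AL2|MU0|ME0|BR1|rd0|wr0

reason(slot 1) = WAW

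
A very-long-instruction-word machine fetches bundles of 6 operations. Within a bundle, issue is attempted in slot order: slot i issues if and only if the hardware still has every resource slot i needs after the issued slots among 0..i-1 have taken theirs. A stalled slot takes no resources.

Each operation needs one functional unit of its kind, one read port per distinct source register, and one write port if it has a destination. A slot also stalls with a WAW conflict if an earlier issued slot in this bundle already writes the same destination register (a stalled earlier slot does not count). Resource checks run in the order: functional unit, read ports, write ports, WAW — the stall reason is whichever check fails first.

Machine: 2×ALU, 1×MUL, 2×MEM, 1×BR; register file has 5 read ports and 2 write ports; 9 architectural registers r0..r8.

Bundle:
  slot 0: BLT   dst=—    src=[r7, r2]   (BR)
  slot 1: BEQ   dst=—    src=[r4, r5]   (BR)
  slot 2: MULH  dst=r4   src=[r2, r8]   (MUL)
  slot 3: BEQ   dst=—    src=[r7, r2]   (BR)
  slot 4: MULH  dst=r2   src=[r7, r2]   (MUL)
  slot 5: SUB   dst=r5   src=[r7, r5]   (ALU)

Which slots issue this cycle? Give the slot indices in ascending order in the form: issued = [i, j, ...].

(0) want 1×BR +2rd +0wr — yes → AL2|MU1|ME2|BR0|rd3|wr2
(1) want 1×BR +2rd +0wr — FU → AL2|MU1|ME2|BR0|rd3|wr2
(2) want 1×MUL +2rd +1wr — yes → AL2|MU0|ME2|BR0|rd1|wr1
(3) want 1×BR +2rd +0wr — FU → AL2|MU0|ME2|BR0|rd1|wr1
(4) want 1×MUL +2rd +1wr — FU → AL2|MU0|ME2|BR0|rd1|wr1
(5) want 1×ALU +2rd +1wr — RD_PORT → AL2|MU0|ME2|BR0|rd1|wr1

issued = [0, 2]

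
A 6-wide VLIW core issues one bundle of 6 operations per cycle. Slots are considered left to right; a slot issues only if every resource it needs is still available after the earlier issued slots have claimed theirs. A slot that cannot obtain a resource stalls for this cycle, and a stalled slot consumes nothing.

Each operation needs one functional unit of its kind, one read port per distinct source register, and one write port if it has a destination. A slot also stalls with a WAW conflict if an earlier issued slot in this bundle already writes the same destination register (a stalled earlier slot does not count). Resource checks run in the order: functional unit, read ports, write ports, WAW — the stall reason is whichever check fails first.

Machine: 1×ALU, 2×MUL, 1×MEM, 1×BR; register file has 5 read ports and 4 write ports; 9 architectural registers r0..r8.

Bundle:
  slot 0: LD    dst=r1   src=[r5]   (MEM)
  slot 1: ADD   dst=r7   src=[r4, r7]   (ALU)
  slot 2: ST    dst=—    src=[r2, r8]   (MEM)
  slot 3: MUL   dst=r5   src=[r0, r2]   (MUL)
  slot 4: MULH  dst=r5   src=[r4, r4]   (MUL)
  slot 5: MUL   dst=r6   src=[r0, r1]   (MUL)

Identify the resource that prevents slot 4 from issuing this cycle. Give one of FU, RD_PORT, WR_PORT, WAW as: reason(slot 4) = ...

reason(slot 4) = RD_PORT

  0. MEM→r1 ⇒ go  {1A/2Mu/0Ld/1B | 4r 3w}
  1. ALU→r7 ⇒ go  {0A/2Mu/0Ld/1B | 2r 2w}
  2. MEM ⇒ no(FU)  {0A/2Mu/0Ld/1B | 2r 2w}
  3. MUL→r5 ⇒ go  {0A/1Mu/0Ld/1B | 0r 1w}
  4. MUL→r5 ⇒ no(RD_PORT)  {0A/1Mu/0Ld/1B | 0r 1w}
  5. MUL→r6 ⇒ no(RD_PORT)  {0A/1Mu/0Ld/1B | 0r 1w}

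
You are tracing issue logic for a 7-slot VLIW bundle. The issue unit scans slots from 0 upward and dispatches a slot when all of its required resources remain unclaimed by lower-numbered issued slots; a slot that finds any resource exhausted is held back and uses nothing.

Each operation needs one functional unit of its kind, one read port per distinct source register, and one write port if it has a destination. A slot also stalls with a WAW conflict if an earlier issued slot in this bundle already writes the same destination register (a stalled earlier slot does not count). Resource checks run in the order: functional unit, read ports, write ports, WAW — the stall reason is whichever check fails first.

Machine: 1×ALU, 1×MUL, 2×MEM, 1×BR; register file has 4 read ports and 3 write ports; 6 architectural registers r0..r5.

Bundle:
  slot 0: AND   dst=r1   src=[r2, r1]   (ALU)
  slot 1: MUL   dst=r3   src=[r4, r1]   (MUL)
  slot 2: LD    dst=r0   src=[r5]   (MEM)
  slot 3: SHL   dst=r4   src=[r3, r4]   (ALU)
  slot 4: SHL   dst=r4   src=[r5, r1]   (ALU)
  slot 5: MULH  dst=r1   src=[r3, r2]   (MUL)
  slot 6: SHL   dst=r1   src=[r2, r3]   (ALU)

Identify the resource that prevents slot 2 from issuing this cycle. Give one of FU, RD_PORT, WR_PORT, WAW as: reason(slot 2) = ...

#0 ALU src=r2,r1 dispatched  <A:0 Mu:1 Ld:2 B:1 rd:2 wr:2>
#1 MUL src=r4,r1 dispatched  <A:0 Mu:0 Ld:2 B:1 rd:0 wr:1>
#2 MEM src=r5 held:RD_PORT  <A:0 Mu:0 Ld:2 B:1 rd:0 wr:1>
#3 ALU src=r3,r4 held:FU  <A:0 Mu:0 Ld:2 B:1 rd:0 wr:1>
#4 ALU src=r5,r1 held:FU  <A:0 Mu:0 Ld:2 B:1 rd:0 wr:1>
#5 MUL src=r3,r2 held:FU  <A:0 Mu:0 Ld:2 B:1 rd:0 wr:1>
#6 ALU src=r2,r3 held:FU  <A:0 Mu:0 Ld:2 B:1 rd:0 wr:1>

reason(slot 2) = RD_PORT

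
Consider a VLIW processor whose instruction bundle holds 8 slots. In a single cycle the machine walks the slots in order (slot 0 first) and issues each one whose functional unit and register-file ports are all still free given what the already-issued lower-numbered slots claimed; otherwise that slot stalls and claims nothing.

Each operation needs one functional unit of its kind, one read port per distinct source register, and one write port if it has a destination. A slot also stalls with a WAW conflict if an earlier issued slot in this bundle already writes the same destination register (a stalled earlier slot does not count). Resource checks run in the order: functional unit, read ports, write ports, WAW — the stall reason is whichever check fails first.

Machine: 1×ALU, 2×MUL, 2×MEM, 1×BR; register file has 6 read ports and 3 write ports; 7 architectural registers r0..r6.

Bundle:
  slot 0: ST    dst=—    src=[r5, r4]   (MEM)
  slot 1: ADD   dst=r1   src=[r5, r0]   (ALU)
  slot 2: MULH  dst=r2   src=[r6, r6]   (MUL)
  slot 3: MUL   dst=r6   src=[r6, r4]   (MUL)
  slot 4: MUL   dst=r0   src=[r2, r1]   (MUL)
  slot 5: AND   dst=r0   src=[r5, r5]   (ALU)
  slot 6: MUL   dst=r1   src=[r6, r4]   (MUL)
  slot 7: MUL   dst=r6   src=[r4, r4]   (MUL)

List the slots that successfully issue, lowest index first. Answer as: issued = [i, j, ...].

[0] MEM needs rd=2 wr=0: ok; after: ALU=1 MUL=2 MEM=1 BR=1, R=4, W=3
[1] ALU needs rd=2 wr=1: ok; after: ALU=0 MUL=2 MEM=1 BR=1, R=2, W=2
[2] MUL needs rd=1 wr=1: ok; after: ALU=0 MUL=1 MEM=1 BR=1, R=1, W=1
[3] MUL needs rd=2 wr=1: RD_PORT; after: ALU=0 MUL=1 MEM=1 BR=1, R=1, W=1
[4] MUL needs rd=2 wr=1: RD_PORT; after: ALU=0 MUL=1 MEM=1 BR=1, R=1, W=1
[5] ALU needs rd=1 wr=1: FU; after: ALU=0 MUL=1 MEM=1 BR=1, R=1, W=1
[6] MUL needs rd=2 wr=1: RD_PORT; after: ALU=0 MUL=1 MEM=1 BR=1, R=1, W=1
[7] MUL needs rd=1 wr=1: ok; after: ALU=0 MUL=0 MEM=1 BR=1, R=0, W=0

issued = [0, 1, 2, 7]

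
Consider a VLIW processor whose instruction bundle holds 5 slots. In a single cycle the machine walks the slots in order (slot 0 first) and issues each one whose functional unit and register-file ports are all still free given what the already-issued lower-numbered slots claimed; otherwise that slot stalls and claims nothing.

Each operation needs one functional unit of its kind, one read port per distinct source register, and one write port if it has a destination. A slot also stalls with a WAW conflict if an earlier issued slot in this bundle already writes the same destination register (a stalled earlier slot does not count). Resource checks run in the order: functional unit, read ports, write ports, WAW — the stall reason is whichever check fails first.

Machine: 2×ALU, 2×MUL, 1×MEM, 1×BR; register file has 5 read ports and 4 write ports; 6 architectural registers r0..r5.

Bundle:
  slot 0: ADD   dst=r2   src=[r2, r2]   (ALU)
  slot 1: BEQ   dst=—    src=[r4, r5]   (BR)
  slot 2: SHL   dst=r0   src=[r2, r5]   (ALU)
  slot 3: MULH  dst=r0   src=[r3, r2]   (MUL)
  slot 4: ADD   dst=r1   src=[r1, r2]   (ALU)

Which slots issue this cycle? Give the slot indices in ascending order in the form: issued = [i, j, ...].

  0. ALU→r2 ⇒ go  {1A/2Mu/1Ld/1B | 4r 3w}
  1. BR ⇒ go  {1A/2Mu/1Ld/0B | 2r 3w}
  2. ALU→r0 ⇒ go  {0A/2Mu/1Ld/0B | 0r 2w}
  3. MUL→r0 ⇒ no(RD_PORT)  {0A/2Mu/1Ld/0B | 0r 2w}
  4. ALU→r1 ⇒ no(FU)  {0A/2Mu/1Ld/0B | 0r 2w}

issued = [0, 1, 2]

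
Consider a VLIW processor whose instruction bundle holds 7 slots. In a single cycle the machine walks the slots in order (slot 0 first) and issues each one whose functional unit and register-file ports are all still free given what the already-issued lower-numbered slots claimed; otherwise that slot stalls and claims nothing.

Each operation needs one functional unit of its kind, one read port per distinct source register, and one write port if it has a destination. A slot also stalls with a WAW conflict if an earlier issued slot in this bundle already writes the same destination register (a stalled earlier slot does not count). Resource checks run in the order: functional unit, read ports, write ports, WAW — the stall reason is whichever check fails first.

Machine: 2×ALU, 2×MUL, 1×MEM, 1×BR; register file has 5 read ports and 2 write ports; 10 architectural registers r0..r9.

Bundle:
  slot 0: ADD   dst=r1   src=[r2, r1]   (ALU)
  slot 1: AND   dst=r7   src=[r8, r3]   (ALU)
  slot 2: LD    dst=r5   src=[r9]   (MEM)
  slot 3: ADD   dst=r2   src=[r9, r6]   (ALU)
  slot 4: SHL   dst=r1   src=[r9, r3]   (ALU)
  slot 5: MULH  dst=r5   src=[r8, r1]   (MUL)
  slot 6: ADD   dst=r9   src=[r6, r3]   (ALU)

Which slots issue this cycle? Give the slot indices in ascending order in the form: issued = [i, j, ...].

  0. ALU→r1 ⇒ go  {1A/2Mu/1Ld/1B | 3r 1w}
  1. ALU→r7 ⇒ go  {0A/2Mu/1Ld/1B | 1r 0w}
  2. MEM→r5 ⇒ no(WR_PORT)  {0A/2Mu/1Ld/1B | 1r 0w}
  3. ALU→r2 ⇒ no(FU)  {0A/2Mu/1Ld/1B | 1r 0w}
  4. ALU→r1 ⇒ no(FU)  {0A/2Mu/1Ld/1B | 1r 0w}
  5. MUL→r5 ⇒ no(RD_PORT)  {0A/2Mu/1Ld/1B | 1r 0w}
  6. ALU→r9 ⇒ no(FU)  {0A/2Mu/1Ld/1B | 1r 0w}

issued = [0, 1]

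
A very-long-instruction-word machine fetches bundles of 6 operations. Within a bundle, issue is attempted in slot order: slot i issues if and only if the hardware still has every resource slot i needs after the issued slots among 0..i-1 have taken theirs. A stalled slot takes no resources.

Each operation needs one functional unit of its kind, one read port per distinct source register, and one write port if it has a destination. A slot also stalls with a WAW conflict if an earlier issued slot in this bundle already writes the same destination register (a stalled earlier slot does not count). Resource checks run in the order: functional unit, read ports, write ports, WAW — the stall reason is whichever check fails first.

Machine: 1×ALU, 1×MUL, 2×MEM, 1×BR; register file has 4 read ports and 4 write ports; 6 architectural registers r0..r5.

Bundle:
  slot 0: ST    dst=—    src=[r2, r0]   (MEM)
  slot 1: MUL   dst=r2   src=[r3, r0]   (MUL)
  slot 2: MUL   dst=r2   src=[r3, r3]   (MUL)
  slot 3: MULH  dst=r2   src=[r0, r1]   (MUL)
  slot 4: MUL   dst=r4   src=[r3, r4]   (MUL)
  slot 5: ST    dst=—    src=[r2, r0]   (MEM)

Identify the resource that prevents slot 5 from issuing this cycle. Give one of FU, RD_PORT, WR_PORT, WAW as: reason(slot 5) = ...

reason(slot 5) = RD_PORT

  0. MEM ⇒ go  {1A/1Mu/1Ld/1B | 2r 4w}
  1. MUL→r2 ⇒ go  {1A/0Mu/1Ld/1B | 0r 3w}
  2. MUL→r2 ⇒ no(FU)  {1A/0Mu/1Ld/1B | 0r 3w}
  3. MUL→r2 ⇒ no(FU)  {1A/0Mu/1Ld/1B | 0r 3w}
  4. MUL→r4 ⇒ no(FU)  {1A/0Mu/1Ld/1B | 0r 3w}
  5. MEM ⇒ no(RD_PORT)  {1A/0Mu/1Ld/1B | 0r 3w}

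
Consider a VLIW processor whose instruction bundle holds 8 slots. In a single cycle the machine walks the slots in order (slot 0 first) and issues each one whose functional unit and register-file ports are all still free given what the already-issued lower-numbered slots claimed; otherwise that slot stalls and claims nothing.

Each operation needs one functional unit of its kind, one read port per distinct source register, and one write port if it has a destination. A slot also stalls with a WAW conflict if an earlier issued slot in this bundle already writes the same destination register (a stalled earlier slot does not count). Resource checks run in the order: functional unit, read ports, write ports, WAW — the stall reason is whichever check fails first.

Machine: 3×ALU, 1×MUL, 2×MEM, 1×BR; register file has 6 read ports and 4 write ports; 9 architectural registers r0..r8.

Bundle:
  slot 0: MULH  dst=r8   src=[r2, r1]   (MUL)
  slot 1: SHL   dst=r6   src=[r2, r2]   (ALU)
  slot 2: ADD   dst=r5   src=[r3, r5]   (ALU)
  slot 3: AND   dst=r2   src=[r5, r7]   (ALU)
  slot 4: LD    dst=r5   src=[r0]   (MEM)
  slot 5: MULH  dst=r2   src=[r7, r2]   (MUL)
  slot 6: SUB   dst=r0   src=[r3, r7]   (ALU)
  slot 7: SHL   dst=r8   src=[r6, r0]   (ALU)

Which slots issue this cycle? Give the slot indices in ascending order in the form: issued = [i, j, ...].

#0 MUL src=r2,r1 dispatched  <A:3 Mu:0 Ld:2 B:1 rd:4 wr:3>
#1 ALU src=r2,r2 dispatched  <A:2 Mu:0 Ld:2 B:1 rd:3 wr:2>
#2 ALU src=r3,r5 dispatched  <A:1 Mu:0 Ld:2 B:1 rd:1 wr:1>
#3 ALU src=r5,r7 held:RD_PORT  <A:1 Mu:0 Ld:2 B:1 rd:1 wr:1>
#4 MEM src=r0 held:WAW  <A:1 Mu:0 Ld:2 B:1 rd:1 wr:1>
#5 MUL src=r7,r2 held:FU  <A:1 Mu:0 Ld:2 B:1 rd:1 wr:1>
#6 ALU src=r3,r7 held:RD_PORT  <A:1 Mu:0 Ld:2 B:1 rd:1 wr:1>
#7 ALU src=r6,r0 held:RD_PORT  <A:1 Mu:0 Ld:2 B:1 rd:1 wr:1>

issued = [0, 1, 2]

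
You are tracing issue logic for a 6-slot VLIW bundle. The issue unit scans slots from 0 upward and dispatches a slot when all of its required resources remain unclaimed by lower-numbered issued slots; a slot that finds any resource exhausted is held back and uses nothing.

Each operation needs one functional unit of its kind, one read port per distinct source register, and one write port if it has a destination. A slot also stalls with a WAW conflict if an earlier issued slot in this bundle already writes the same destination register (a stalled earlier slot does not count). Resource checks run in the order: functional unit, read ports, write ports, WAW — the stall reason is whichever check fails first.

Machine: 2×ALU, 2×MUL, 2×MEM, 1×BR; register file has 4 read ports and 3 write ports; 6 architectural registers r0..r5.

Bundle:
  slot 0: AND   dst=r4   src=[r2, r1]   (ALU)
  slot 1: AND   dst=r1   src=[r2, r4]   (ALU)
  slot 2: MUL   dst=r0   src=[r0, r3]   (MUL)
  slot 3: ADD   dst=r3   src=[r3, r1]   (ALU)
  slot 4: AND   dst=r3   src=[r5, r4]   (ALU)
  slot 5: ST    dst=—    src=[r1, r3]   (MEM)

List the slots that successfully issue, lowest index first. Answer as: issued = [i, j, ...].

  0. ALU→r4 ⇒ go  {1A/2Mu/2Ld/1B | 2r 2w}
  1. ALU→r1 ⇒ go  {0A/2Mu/2Ld/1B | 0r 1w}
  2. MUL→r0 ⇒ no(RD_PORT)  {0A/2Mu/2Ld/1B | 0r 1w}
  3. ALU→r3 ⇒ no(FU)  {0A/2Mu/2Ld/1B | 0r 1w}
  4. ALU→r3 ⇒ no(FU)  {0A/2Mu/2Ld/1B | 0r 1w}
  5. MEM ⇒ no(RD_PORT)  {0A/2Mu/2Ld/1B | 0r 1w}

issued = [0, 1]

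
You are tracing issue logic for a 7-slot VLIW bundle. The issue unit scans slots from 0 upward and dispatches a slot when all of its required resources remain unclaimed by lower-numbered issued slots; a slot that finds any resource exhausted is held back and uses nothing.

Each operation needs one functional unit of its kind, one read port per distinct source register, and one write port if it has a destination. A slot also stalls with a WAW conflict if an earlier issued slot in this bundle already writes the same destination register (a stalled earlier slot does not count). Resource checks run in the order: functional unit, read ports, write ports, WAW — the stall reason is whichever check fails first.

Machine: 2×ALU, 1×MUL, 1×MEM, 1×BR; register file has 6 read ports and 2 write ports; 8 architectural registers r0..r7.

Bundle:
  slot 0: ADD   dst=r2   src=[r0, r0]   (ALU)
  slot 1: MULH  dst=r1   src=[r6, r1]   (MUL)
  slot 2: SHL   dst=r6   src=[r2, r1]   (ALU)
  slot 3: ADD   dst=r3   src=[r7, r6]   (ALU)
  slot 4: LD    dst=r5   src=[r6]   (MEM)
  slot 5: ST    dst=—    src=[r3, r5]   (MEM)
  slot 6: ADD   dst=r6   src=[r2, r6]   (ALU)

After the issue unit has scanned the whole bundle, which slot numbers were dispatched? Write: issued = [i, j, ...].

issued = [0, 1, 5]

#0 ALU src=r0,r0 dispatched  <A:1 Mu:1 Ld:1 B:1 rd:5 wr:1>
#1 MUL src=r6,r1 dispatched  <A:1 Mu:0 Ld:1 B:1 rd:3 wr:0>
#2 ALU src=r2,r1 held:WR_PORT  <A:1 Mu:0 Ld:1 B:1 rd:3 wr:0>
#3 ALU src=r7,r6 held:WR_PORT  <A:1 Mu:0 Ld:1 B:1 rd:3 wr:0>
#4 MEM src=r6 held:WR_PORT  <A:1 Mu:0 Ld:1 B:1 rd:3 wr:0>
#5 MEM src=r3,r5 dispatched  <A:1 Mu:0 Ld:0 B:1 rd:1 wr:0>
#6 ALU src=r2,r6 held:RD_PORT  <A:1 Mu:0 Ld:0 B:1 rd:1 wr:0>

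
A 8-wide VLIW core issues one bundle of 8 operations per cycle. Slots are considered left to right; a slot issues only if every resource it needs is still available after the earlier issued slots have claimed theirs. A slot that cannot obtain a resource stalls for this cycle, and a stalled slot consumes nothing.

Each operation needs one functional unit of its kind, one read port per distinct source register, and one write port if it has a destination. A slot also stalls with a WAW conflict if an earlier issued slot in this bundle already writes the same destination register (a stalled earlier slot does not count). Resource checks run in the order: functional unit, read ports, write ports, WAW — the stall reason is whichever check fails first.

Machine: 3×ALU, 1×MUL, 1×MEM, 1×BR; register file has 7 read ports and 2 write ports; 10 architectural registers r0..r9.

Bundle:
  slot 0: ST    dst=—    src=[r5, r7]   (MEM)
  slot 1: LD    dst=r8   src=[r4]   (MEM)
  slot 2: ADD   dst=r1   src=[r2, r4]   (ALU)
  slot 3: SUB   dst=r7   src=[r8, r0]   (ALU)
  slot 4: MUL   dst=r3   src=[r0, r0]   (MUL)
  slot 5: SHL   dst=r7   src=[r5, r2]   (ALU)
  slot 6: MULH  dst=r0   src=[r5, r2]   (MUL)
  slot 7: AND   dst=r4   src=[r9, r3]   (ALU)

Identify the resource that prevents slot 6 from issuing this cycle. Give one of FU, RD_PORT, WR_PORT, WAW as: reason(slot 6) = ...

slot 0 (MEM): ISSUE — free A3,Mu1,Ld0,B1 rp5 wp2
slot 1 (MEM): stall FU — free A3,Mu1,Ld0,B1 rp5 wp2
slot 2 (ALU): ISSUE — free A2,Mu1,Ld0,B1 rp3 wp1
slot 3 (ALU): ISSUE — free A1,Mu1,Ld0,B1 rp1 wp0
slot 4 (MUL): stall WR_PORT — free A1,Mu1,Ld0,B1 rp1 wp0
slot 5 (ALU): stall RD_PORT — free A1,Mu1,Ld0,B1 rp1 wp0
slot 6 (MUL): stall RD_PORT — free A1,Mu1,Ld0,B1 rp1 wp0
slot 7 (ALU): stall RD_PORT — free A1,Mu1,Ld0,B1 rp1 wp0

reason(slot 6) = RD_PORT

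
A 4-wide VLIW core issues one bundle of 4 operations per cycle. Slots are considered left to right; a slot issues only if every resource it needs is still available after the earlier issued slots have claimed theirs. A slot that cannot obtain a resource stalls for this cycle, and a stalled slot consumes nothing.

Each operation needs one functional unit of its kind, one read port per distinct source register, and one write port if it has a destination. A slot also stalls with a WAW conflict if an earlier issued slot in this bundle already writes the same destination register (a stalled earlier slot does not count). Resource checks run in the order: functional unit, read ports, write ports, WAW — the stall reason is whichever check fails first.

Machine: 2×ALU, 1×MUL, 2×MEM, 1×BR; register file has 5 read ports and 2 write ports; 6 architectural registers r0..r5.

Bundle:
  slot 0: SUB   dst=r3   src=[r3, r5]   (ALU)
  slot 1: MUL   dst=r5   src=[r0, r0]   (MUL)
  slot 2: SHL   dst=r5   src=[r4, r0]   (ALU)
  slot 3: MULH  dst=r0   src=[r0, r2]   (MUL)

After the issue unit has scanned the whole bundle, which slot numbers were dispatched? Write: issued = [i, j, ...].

issued = [0, 1]

#0 ALU src=r3,r5 dispatched  <A:1 Mu:1 Ld:2 B:1 rd:3 wr:1>
#1 MUL src=r0,r0 dispatched  <A:1 Mu:0 Ld:2 B:1 rd:2 wr:0>
#2 ALU src=r4,r0 held:WR_PORT  <A:1 Mu:0 Ld:2 B:1 rd:2 wr:0>
#3 MUL src=r0,r2 held:FU  <A:1 Mu:0 Ld:2 B:1 rd:2 wr:0>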